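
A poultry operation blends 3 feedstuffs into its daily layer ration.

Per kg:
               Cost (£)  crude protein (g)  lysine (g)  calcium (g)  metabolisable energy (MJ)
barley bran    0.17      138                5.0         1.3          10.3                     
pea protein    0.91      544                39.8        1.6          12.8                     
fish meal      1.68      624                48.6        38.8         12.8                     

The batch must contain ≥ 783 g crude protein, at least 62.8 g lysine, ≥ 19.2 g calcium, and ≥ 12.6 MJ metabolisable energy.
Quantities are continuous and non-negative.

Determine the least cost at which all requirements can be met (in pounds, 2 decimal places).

£1.69

Let x1 = kg of barley bran, x2 = kg of pea protein, x3 = kg of fish meal.
Minimise 0.17x1 + 0.91x2 + 1.68x3 with:
  138x1 + 544x2 + 624x3 ≥ 783   (crude protein)
  5x1 + 39.8x2 + 48.6x3 ≥ 62.8   (lysine)
  1.3x1 + 1.6x2 + 38.8x3 ≥ 19.2   (calcium)
  10.3x1 + 12.8x2 + 12.8x3 ≥ 12.6   (metabolisable energy)
  x1, x2, x3 ≥ 0.
At the optimum only pea protein, fish meal are positive (barley bran = 0). Binding constraints: lysine and calcium.
That vertex is x2 = 1.025, x3 = 0.4526.
Total cost: 0.91·1.025 + 1.68·0.4526 = 1.6931.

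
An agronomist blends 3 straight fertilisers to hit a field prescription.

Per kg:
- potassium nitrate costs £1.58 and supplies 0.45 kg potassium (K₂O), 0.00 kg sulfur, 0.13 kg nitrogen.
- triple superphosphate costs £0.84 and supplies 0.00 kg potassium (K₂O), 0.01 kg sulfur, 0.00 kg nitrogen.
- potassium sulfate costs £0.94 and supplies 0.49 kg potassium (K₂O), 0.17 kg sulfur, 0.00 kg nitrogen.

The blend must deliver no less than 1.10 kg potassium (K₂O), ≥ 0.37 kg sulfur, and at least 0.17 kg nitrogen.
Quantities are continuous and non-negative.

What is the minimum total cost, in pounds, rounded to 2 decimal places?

£4.11

Treat it as an LP. Let x1 = kg of potassium nitrate, x2 = kg of triple superphosphate, x3 = kg of potassium sulfate.
Minimize 1.58x1 + 0.84x2 + 0.94x3 subject to:
  0.45x1 + 0.49x3 ≥ 1.1   (potassium (K₂O))
  0.01x2 + 0.17x3 ≥ 0.37   (sulfur)
  0.13x1 ≥ 0.17   (nitrogen)
  x1, x2, x3 ≥ 0.
At the optimum only potassium nitrate, potassium sulfate are positive (triple superphosphate = 0). Binding constraints: sulfur and nitrogen.
So potassium nitrate = 1.308 kg, potassium sulfate = 2.176 kg.
Hence cost = 1.58·1.308 + 0.94·2.176 = £4.1121.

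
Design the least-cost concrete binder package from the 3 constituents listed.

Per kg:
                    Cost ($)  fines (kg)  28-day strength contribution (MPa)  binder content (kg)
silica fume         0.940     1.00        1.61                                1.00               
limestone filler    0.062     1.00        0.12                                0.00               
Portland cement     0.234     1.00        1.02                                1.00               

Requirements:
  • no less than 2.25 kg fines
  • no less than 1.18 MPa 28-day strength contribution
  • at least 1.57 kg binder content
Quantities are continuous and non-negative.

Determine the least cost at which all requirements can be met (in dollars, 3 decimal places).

$0.410

Treat it as an LP. Let x1 = kg of silica fume, x2 = kg of limestone filler, x3 = kg of Portland cement.
Minimise 0.94x1 + 0.062x2 + 0.234x3 subject to:
  1x1 + 1x2 + 1x3 ≥ 2.25   (fines)
  1.61x1 + 0.12x2 + 1.02x3 ≥ 1.18   (28-day strength contribution)
  1x1 + 1x3 ≥ 1.57   (binder content)
  x1, x2, x3 ≥ 0.
The cheapest feasible vertex uses only limestone filler, Portland cement; silica fume is not used. The fines and binder content requirements are met with equality.
Solving gives x2 = 0.68, x3 = 1.57.
Hence cost = 0.062·0.68 + 0.234·1.57 = $0.40954.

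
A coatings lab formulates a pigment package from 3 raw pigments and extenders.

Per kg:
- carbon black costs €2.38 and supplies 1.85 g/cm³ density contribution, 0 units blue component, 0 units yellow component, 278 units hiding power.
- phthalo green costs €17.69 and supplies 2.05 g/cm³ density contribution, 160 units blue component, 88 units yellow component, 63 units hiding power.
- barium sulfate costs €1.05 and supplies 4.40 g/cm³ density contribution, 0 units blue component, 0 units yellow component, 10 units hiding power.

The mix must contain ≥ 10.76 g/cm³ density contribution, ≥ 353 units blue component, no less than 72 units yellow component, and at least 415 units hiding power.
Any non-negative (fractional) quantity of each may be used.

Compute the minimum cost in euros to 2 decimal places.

Let x1 = kg of carbon black, x2 = kg of phthalo green, x3 = kg of barium sulfate.
Minimize 2.38x1 + 17.69x2 + 1.05x3 subject to:
  1.85x1 + 2.05x2 + 4.4x3 ≥ 10.76   (density contribution)
  160x2 ≥ 353   (blue component)
  88x2 ≥ 72   (yellow component)
  278x1 + 63x2 + 10x3 ≥ 415   (hiding power)
  x1, x2, x3 ≥ 0.
The optimal mix uses every input. Binding constraints: density contribution, blue component, hiding power.
So carbon black = 0.9563 kg, phthalo green = 2.206 kg, barium sulfate = 1.015 kg.
Cost = 2.38·0.9563 + 17.69·2.206 + 1.05·1.015 = 42.3659.

€42.37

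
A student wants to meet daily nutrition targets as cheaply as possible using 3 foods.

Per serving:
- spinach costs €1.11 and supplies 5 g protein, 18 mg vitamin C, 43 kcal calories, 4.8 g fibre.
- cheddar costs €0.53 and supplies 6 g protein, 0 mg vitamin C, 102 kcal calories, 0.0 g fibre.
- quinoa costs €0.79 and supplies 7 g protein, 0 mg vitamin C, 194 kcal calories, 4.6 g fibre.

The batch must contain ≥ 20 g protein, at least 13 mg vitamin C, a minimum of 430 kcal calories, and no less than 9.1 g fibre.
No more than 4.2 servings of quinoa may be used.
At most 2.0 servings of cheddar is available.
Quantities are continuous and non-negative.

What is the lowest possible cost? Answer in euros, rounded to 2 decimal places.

€2.52

Let x1 = servings of spinach, x2 = servings of cheddar, x3 = servings of quinoa.
Minimise 1.11x1 + 0.53x2 + 0.79x3 with:
  5x1 + 6x2 + 7x3 ≥ 20   (protein)
  18x1 ≥ 13   (vitamin C)
  43x1 + 102x2 + 194x3 ≥ 430   (calories)
  4.8x1 + 4.6x3 ≥ 9.1   (fibre)
  x3 ≤ 4.2
  x2 ≤ 2
  x1, x2, x3 ≥ 0.
All 3 inputs are positive at the optimum. There the protein, vitamin C, calories constraints are tight.
So spinach = 0.7222 servings, cheddar = 0.8596 servings, quinoa = 1.604 servings.
Hence cost = 1.11·0.7222 + 0.53·0.8596 + 0.79·1.604 = €2.5244.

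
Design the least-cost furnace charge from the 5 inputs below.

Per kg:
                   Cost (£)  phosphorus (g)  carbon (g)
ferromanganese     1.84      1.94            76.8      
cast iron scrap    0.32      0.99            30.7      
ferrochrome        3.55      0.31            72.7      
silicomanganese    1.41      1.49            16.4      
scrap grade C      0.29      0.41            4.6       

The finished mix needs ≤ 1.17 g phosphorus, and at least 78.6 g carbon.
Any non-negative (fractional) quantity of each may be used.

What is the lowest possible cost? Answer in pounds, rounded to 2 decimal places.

£2.69

Treat it as an LP. Let x1 = kg of ferromanganese, x2 = kg of cast iron scrap, x3 = kg of ferrochrome, x4 = kg of silicomanganese, x5 = kg of scrap grade C.
Minimize 1.84x1 + 0.32x2 + 3.55x3 + 1.41x4 + 0.29x5 with:
  1.94x1 + 0.99x2 + 0.31x3 + 1.49x4 + 0.41x5 ≤ 1.17   (phosphorus)
  76.8x1 + 30.7x2 + 72.7x3 + 16.4x4 + 4.6x5 ≥ 78.6   (carbon)
  x1, x2, x3, x4, x5 ≥ 0.
The cheapest feasible vertex uses only cast iron scrap, ferrochrome; ferromanganese, silicomanganese, scrap grade C are not used. The phosphorus and carbon requirements are met with equality.
That vertex is x2 = 0.9718, x3 = 0.6708.
Total cost: 0.32·0.9718 + 3.55·0.6708 = 2.6923.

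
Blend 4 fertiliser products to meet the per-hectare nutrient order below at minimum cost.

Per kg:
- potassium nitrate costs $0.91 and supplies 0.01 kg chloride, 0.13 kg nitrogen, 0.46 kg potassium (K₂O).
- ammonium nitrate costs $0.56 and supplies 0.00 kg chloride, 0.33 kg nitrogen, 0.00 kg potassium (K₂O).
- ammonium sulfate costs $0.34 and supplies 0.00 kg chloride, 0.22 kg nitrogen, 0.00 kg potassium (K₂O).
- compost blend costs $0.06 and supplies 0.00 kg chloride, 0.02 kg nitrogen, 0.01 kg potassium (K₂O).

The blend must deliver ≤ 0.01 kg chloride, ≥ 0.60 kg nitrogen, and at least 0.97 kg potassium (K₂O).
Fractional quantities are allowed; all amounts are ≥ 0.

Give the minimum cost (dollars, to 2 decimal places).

$3.97

Let x1 = kg of potassium nitrate, x2 = kg of ammonium nitrate, x3 = kg of ammonium sulfate, x4 = kg of compost blend.
Minimise 0.91x1 + 0.56x2 + 0.34x3 + 0.06x4 subject to:
  0.01x1 ≤ 0.01   (chloride)
  0.13x1 + 0.33x2 + 0.22x3 + 0.02x4 ≥ 0.6   (nitrogen)
  0.46x1 + 0.01x4 ≥ 0.97   (potassium (K₂O))
  x1, x2, x3, x4 ≥ 0.
At the optimum only potassium nitrate, compost blend are positive (ammonium nitrate, ammonium sulfate = 0). Binding constraints: chloride and potassium (K₂O).
Solving gives x1 = 1, x4 = 51.
Hence cost = 0.91·1 + 0.06·51 = $3.9700.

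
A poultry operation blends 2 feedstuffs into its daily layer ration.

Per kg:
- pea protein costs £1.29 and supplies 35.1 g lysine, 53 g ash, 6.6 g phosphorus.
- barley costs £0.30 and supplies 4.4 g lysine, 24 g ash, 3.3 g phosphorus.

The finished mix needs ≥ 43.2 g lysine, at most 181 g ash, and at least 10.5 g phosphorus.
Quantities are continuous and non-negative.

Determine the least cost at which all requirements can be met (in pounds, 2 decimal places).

Treat it as an LP. Let x1 = kg of pea protein, x2 = kg of barley.
Minimise 1.29x1 + 0.3x2 s.t.:
  35.1x1 + 4.4x2 ≥ 43.2   (lysine)
  53x1 + 24x2 ≤ 181   (ash)
  6.6x1 + 3.3x2 ≥ 10.5   (phosphorus)
  x1, x2 ≥ 0.
Both inputs are positive at the optimum. The lysine and phosphorus requirements are met with equality.
Solving gives x1 = 1.11, x2 = 0.9613.
Objective = 1.29·1.11 + 0.3·0.9613 = 1.7203.

£1.72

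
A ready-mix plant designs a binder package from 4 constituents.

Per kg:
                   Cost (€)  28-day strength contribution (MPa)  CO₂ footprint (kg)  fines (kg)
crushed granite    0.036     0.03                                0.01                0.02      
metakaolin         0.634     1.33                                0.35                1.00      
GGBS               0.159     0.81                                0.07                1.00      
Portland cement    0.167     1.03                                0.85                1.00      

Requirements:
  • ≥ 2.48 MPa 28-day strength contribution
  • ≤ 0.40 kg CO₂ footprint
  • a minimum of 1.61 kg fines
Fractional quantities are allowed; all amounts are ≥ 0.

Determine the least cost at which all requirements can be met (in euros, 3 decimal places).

Set it up as a linear program. Let x1 = kg of crushed granite, x2 = kg of metakaolin, x3 = kg of GGBS, x4 = kg of Portland cement.
Minimise 0.036x1 + 0.634x2 + 0.159x3 + 0.167x4 s.t.:
  0.03x1 + 1.33x2 + 0.81x3 + 1.03x4 ≥ 2.48   (28-day strength contribution)
  0.01x1 + 0.35x2 + 0.07x3 + 0.85x4 ≤ 0.4   (CO₂ footprint)
  0.02x1 + 1x2 + 1x3 + 1x4 ≥ 1.61   (fines)
  x1, x2, x3, x4 ≥ 0.
At the optimum only GGBS, Portland cement are positive (crushed granite, metakaolin = 0). Binding constraints: 28-day strength contribution and CO₂ footprint.
Optimal quantities: GGBS = 2.751 kg, Portland cement = 0.244 kg.
Cost = 0.159·2.751 + 0.167·0.244 = 0.47816.

€0.478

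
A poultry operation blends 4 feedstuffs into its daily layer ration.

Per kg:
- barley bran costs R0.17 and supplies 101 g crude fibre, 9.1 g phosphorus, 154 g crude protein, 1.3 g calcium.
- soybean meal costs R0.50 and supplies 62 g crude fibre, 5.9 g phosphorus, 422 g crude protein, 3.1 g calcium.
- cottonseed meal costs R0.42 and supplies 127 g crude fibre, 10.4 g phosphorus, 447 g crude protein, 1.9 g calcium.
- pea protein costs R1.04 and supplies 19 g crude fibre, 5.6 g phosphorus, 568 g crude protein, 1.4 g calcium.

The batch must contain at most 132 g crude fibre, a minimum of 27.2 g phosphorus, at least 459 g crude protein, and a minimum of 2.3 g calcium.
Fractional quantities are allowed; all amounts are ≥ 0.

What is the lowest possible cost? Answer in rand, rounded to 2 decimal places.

Treat it as an LP. Let x1 = kg of barley bran, x2 = kg of soybean meal, x3 = kg of cottonseed meal, x4 = kg of pea protein.
min 0.17x1 + 0.5x2 + 0.42x3 + 1.04x4 subject to:
  101x1 + 62x2 + 127x3 + 19x4 ≤ 132   (crude fibre)
  9.1x1 + 5.9x2 + 10.4x3 + 5.6x4 ≥ 27.2   (phosphorus)
  154x1 + 422x2 + 447x3 + 568x4 ≥ 459   (crude protein)
  1.3x1 + 3.1x2 + 1.9x3 + 1.4x4 ≥ 2.3   (calcium)
  x1, x2, x3, x4 ≥ 0.
The optimal basis is {barley bran, pea protein}; soybean meal, cottonseed meal drop out. Binding constraints: crude fibre and phosphorus.
That vertex is x1 = 0.5663, x4 = 3.937.
Cost = 0.17·0.5663 + 1.04·3.937 = 4.1908.

R4.19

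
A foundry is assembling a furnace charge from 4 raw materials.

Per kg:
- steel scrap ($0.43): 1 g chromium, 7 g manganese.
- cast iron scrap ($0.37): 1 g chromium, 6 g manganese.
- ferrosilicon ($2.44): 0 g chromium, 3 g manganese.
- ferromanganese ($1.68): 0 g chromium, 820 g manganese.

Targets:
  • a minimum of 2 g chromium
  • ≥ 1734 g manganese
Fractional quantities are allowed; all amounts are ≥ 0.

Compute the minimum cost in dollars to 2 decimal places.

$4.27

Set it up as a linear program. Let x1 = kg of steel scrap, x2 = kg of cast iron scrap, x3 = kg of ferrosilicon, x4 = kg of ferromanganese.
min 0.43x1 + 0.37x2 + 2.44x3 + 1.68x4 with:
  1x1 + 1x2 ≥ 2   (chromium)
  7x1 + 6x2 + 3x3 + 820x4 ≥ 1734   (manganese)
  x1, x2, x3, x4 ≥ 0.
The optimal basis is {cast iron scrap, ferromanganese}; steel scrap, ferrosilicon drop out. There the chromium and manganese constraints are tight.
So cast iron scrap = 2 kg, ferromanganese = 2.1 kg.
Cost = 0.37·2 + 1.68·2.1 = 4.2680.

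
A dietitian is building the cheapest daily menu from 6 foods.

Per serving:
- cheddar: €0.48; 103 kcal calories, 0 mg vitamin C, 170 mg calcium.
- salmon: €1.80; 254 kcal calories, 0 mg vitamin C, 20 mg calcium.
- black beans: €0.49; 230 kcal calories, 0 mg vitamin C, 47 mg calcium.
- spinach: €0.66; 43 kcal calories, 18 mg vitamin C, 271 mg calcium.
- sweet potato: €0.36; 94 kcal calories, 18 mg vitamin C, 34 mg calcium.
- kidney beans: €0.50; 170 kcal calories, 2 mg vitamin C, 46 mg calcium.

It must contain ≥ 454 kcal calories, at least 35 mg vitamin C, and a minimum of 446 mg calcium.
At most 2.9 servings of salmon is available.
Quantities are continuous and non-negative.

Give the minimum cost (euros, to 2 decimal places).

This is a linear program. Let x1 = servings of cheddar, x2 = servings of salmon, x3 = servings of black beans, x4 = servings of spinach, x5 = servings of sweet potato, x6 = servings of kidney beans.
Minimize 0.48x1 + 1.8x2 + 0.49x3 + 0.66x4 + 0.36x5 + 0.5x6 with:
  103x1 + 254x2 + 230x3 + 43x4 + 94x5 + 170x6 ≥ 454   (calories)
  18x4 + 18x5 + 2x6 ≥ 35   (vitamin C)
  170x1 + 20x2 + 47x3 + 271x4 + 34x5 + 46x6 ≥ 446   (calcium)
  x2 ≤ 2.9
  x1, x2, x3, x4, x5, x6 ≥ 0.
At the optimum only black beans, spinach, sweet potato are positive (cheddar, salmon, kidney beans = 0). Binding constraints: calories, vitamin C, calcium.
That vertex is x3 = 1.47, x4 = 1.311, x5 = 0.6331.
Objective = 0.49·1.47 + 0.66·1.311 + 0.36·0.6331 = 1.8135.

€1.81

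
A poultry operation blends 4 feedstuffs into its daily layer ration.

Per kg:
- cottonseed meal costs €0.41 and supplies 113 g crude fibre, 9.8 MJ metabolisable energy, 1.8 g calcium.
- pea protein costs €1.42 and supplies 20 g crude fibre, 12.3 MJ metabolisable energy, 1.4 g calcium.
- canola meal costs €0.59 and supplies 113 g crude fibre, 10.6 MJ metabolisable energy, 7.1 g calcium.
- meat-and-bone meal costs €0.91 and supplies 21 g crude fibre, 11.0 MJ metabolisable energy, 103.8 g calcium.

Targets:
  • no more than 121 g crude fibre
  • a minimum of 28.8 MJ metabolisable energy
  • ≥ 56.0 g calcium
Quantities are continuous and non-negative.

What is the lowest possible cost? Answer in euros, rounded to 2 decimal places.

€2.10

This is a linear program. Let x1 = kg of cottonseed meal, x2 = kg of pea protein, x3 = kg of canola meal, x4 = kg of meat-and-bone meal.
min 0.41x1 + 1.42x2 + 0.59x3 + 0.91x4 subject to:
  113x1 + 20x2 + 113x3 + 21x4 ≤ 121   (crude fibre)
  9.8x1 + 12.3x2 + 10.6x3 + 11x4 ≥ 28.8   (metabolisable energy)
  1.8x1 + 1.4x2 + 7.1x3 + 103.8x4 ≥ 56   (calcium)
  x1, x2, x3, x4 ≥ 0.
The optimal basis is {cottonseed meal, meat-and-bone meal}; pea protein, canola meal drop out. The crude fibre and metabolisable energy requirements are met with equality.
Optimal quantities: cottonseed meal = 0.7002 kg, meat-and-bone meal = 1.994 kg.
Cost = 0.41·0.7002 + 0.91·1.994 = 2.1016.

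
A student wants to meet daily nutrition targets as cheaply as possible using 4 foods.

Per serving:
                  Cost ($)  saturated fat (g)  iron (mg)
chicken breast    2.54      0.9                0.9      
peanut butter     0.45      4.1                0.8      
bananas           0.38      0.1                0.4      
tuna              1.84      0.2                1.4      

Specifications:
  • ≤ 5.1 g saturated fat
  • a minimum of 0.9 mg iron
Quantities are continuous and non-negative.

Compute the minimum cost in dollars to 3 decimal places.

$0.506

This is a linear program. Let x1 = servings of chicken breast, x2 = servings of peanut butter, x3 = servings of bananas, x4 = servings of tuna.
Minimise 2.54x1 + 0.45x2 + 0.38x3 + 1.84x4 with:
  0.9x1 + 4.1x2 + 0.1x3 + 0.2x4 ≤ 5.1   (saturated fat)
  0.9x1 + 0.8x2 + 0.4x3 + 1.4x4 ≥ 0.9   (iron)
  x1, x2, x3, x4 ≥ 0.
At the optimum only peanut butter is positive (chicken breast, bananas, tuna = 0). Binding constraint: iron.
That vertex is x2 = 1.125.
Total cost: 0.45·1.125 = 0.50625.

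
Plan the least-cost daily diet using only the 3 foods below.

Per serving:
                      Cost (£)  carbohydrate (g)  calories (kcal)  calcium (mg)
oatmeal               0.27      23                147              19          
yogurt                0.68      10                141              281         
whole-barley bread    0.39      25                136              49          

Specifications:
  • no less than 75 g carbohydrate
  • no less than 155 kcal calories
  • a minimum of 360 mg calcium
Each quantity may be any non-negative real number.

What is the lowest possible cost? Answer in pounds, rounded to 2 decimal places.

£1.50

This is a linear program. Let x1 = servings of oatmeal, x2 = servings of yogurt, x3 = servings of whole-barley bread.
Minimise 0.27x1 + 0.68x2 + 0.39x3 subject to:
  23x1 + 10x2 + 25x3 ≥ 75   (carbohydrate)
  147x1 + 141x2 + 136x3 ≥ 155   (calories)
  19x1 + 281x2 + 49x3 ≥ 360   (calcium)
  x1, x2, x3 ≥ 0.
The optimal basis is {oatmeal, yogurt}; whole-barley bread drops out. There the carbohydrate and calcium constraints are tight.
So oatmeal = 2.786 servings, yogurt = 1.093 servings.
Objective = 0.27·2.786 + 0.68·1.093 = 1.4955.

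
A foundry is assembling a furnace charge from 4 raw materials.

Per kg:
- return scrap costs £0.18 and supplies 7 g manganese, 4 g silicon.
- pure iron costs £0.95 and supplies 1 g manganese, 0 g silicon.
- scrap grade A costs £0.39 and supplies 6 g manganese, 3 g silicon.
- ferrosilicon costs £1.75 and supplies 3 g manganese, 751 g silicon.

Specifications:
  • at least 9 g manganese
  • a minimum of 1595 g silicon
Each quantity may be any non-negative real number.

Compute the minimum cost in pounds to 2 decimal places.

Let x1 = kg of return scrap, x2 = kg of pure iron, x3 = kg of scrap grade A, x4 = kg of ferrosilicon.
Minimise 0.18x1 + 0.95x2 + 0.39x3 + 1.75x4 with:
  7x1 + 1x2 + 6x3 + 3x4 ≥ 9   (manganese)
  4x1 + 3x3 + 751x4 ≥ 1595   (silicon)
  x1, x2, x3, x4 ≥ 0.
The optimal basis is {return scrap, ferrosilicon}; pure iron, scrap grade A drop out. The manganese and silicon requirements are met with equality.
So return scrap = 0.3764 kg, ferrosilicon = 2.122 kg.
Objective = 0.18·0.3764 + 1.75·2.122 = 3.7813.

£3.78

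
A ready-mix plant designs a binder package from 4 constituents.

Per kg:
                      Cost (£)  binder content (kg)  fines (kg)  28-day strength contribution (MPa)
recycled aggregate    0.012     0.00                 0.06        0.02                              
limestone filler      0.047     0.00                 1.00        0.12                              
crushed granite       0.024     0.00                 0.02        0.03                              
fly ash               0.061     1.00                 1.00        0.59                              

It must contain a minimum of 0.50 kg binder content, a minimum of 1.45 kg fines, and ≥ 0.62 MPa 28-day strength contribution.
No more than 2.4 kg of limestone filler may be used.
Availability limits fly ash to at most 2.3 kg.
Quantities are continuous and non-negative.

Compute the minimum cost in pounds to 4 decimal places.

Let x1 = kg of recycled aggregate, x2 = kg of limestone filler, x3 = kg of crushed granite, x4 = kg of fly ash.
Minimise 0.012x1 + 0.047x2 + 0.024x3 + 0.061x4 with:
  1x4 ≥ 0.5   (binder content)
  0.06x1 + 1x2 + 0.02x3 + 1x4 ≥ 1.45   (fines)
  0.02x1 + 0.12x2 + 0.03x3 + 0.59x4 ≥ 0.62   (28-day strength contribution)
  x2 ≤ 2.4
  x4 ≤ 2.3
  x1, x2, x3, x4 ≥ 0.
The optimal basis is {limestone filler, fly ash}; recycled aggregate, crushed granite drop out. The fines and 28-day strength contribution requirements are met with equality.
That vertex is x2 = 0.5011, x4 = 0.9489.
Total cost: 0.047·0.5011 + 0.061·0.9489 = 0.081435.

£0.0814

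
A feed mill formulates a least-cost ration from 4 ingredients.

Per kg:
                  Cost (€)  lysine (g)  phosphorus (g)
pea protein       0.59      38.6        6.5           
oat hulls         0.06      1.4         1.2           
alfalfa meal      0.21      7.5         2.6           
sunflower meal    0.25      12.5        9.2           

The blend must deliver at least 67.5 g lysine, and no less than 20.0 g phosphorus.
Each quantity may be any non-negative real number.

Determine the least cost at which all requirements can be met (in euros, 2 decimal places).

Treat it as an LP. Let x1 = kg of pea protein, x2 = kg of oat hulls, x3 = kg of alfalfa meal, x4 = kg of sunflower meal.
Minimize 0.59x1 + 0.06x2 + 0.21x3 + 0.25x4 with:
  38.6x1 + 1.4x2 + 7.5x3 + 12.5x4 ≥ 67.5   (lysine)
  6.5x1 + 1.2x2 + 2.6x3 + 9.2x4 ≥ 20   (phosphorus)
  x1, x2, x3, x4 ≥ 0.
At the optimum only pea protein, sunflower meal are positive (oat hulls, alfalfa meal = 0). The lysine and phosphorus requirements are met with equality.
That vertex is x1 = 1.355, x4 = 1.217.
Cost = 0.59·1.355 + 0.25·1.217 = 1.1037.

€1.10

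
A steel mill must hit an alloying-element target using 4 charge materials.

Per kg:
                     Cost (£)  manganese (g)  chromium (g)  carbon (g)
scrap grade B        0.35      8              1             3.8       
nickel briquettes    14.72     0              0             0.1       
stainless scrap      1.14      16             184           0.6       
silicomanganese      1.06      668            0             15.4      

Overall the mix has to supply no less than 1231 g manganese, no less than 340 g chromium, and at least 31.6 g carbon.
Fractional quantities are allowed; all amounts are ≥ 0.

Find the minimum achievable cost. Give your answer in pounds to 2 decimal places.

£4.21

Let x1 = kg of scrap grade B, x2 = kg of nickel briquettes, x3 = kg of stainless scrap, x4 = kg of silicomanganese.
Minimise 0.35x1 + 14.72x2 + 1.14x3 + 1.06x4 with:
  8x1 + 16x3 + 668x4 ≥ 1231   (manganese)
  1x1 + 184x3 ≥ 340   (chromium)
  3.8x1 + 0.1x2 + 0.6x3 + 15.4x4 ≥ 31.6   (carbon)
  x1, x2, x3, x4 ≥ 0.
The minimum-cost mix takes nothing from scrap grade B, nickel briquettes — only stainless scrap, silicomanganese. The chromium and carbon requirements are met with equality.
Solving gives x3 = 1.848, x4 = 1.98.
Total cost: 1.14·1.848 + 1.06·1.98 = 4.2055.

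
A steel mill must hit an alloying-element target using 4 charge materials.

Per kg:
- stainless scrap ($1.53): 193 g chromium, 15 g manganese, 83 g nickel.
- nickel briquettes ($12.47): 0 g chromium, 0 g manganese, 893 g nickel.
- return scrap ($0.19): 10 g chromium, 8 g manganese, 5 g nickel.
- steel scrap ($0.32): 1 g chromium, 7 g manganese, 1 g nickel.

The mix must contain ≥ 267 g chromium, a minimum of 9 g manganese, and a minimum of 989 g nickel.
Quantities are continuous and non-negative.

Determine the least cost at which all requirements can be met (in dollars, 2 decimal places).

Let x1 = kg of stainless scrap, x2 = kg of nickel briquettes, x3 = kg of return scrap, x4 = kg of steel scrap.
Minimise 1.53x1 + 12.47x2 + 0.19x3 + 0.32x4 subject to:
  193x1 + 10x3 + 1x4 ≥ 267   (chromium)
  15x1 + 8x3 + 7x4 ≥ 9   (manganese)
  83x1 + 893x2 + 5x3 + 1x4 ≥ 989   (nickel)
  x1, x2, x3, x4 ≥ 0.
The minimum-cost mix takes nothing from return scrap, steel scrap — only stainless scrap, nickel briquettes. There the chromium and nickel constraints are tight.
Solving gives x1 = 1.383, x2 = 0.9789.
Hence cost = 1.53·1.383 + 12.47·0.9789 = $14.3229.

$14.32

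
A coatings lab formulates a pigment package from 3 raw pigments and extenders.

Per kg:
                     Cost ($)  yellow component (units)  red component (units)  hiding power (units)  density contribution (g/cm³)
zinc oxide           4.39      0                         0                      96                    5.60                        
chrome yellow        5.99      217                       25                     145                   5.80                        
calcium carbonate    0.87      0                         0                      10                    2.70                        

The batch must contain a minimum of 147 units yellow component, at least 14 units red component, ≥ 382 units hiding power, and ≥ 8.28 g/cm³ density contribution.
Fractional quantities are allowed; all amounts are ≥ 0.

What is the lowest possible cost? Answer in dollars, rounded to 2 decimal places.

Set it up as a linear program. Let x1 = kg of zinc oxide, x2 = kg of chrome yellow, x3 = kg of calcium carbonate.
min 4.39x1 + 5.99x2 + 0.87x3 s.t.:
  217x2 ≥ 147   (yellow component)
  25x2 ≥ 14   (red component)
  96x1 + 145x2 + 10x3 ≥ 382   (hiding power)
  5.6x1 + 5.8x2 + 2.7x3 ≥ 8.28   (density contribution)
  x1, x2, x3 ≥ 0.
At the optimum only chrome yellow is positive (zinc oxide, calcium carbonate = 0). There the hiding power constraint is tight.
Optimal quantities: chrome yellow = 2.634 kg.
Hence cost = 5.99·2.634 = $15.7777.

$15.78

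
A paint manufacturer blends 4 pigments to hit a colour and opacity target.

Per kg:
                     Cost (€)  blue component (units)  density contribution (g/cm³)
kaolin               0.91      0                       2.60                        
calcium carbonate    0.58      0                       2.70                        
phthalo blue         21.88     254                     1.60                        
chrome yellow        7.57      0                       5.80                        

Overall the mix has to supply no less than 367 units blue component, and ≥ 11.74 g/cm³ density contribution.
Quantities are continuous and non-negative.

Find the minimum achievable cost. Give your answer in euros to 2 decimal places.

This is a linear program. Let x1 = kg of kaolin, x2 = kg of calcium carbonate, x3 = kg of phthalo blue, x4 = kg of chrome yellow.
Minimise 0.91x1 + 0.58x2 + 21.88x3 + 7.57x4 s.t.:
  254x3 ≥ 367   (blue component)
  2.6x1 + 2.7x2 + 1.6x3 + 5.8x4 ≥ 11.74   (density contribution)
  x1, x2, x3, x4 ≥ 0.
The minimum-cost mix takes nothing from kaolin, chrome yellow — only calcium carbonate, phthalo blue. Binding constraints: blue component and density contribution.
Solving gives x2 = 3.492, x3 = 1.445.
Objective = 0.58·3.492 + 21.88·1.445 = 33.6420.

€33.64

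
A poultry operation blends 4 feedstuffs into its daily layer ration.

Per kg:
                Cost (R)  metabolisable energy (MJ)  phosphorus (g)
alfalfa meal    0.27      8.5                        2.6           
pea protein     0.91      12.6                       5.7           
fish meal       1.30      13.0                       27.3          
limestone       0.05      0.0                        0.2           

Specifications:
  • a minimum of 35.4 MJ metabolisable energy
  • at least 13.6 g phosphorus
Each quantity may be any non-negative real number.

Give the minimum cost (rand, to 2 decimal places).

R1.23

Let x1 = kg of alfalfa meal, x2 = kg of pea protein, x3 = kg of fish meal, x4 = kg of limestone.
min 0.27x1 + 0.91x2 + 1.3x3 + 0.05x4 subject to:
  8.5x1 + 12.6x2 + 13x3 ≥ 35.4   (metabolisable energy)
  2.6x1 + 5.7x2 + 27.3x3 + 0.2x4 ≥ 13.6   (phosphorus)
  x1, x2, x3, x4 ≥ 0.
The minimum-cost mix takes nothing from pea protein, limestone — only alfalfa meal, fish meal. There the metabolisable energy and phosphorus constraints are tight.
That vertex is x1 = 3.983, x3 = 0.1188.
Total cost: 0.27·3.983 + 1.3·0.1188 = 1.2299.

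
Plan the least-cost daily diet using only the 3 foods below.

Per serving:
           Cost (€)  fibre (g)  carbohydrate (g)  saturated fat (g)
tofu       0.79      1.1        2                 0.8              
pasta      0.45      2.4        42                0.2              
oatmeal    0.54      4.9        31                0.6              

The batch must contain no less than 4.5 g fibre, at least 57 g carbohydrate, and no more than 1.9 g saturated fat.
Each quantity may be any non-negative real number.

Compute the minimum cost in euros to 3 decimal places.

Let x1 = servings of tofu, x2 = servings of pasta, x3 = servings of oatmeal.
min 0.79x1 + 0.45x2 + 0.54x3 s.t.:
  1.1x1 + 2.4x2 + 4.9x3 ≥ 4.5   (fibre)
  2x1 + 42x2 + 31x3 ≥ 57   (carbohydrate)
  0.8x1 + 0.2x2 + 0.6x3 ≤ 1.9   (saturated fat)
  x1, x2, x3 ≥ 0.
The cheapest feasible vertex uses only pasta, oatmeal; tofu is not used. Binding constraints: fibre and carbohydrate.
So pasta = 1.064 servings, oatmeal = 0.3973 servings.
Total cost: 0.45·1.064 + 0.54·0.3973 = 0.69334.

€0.693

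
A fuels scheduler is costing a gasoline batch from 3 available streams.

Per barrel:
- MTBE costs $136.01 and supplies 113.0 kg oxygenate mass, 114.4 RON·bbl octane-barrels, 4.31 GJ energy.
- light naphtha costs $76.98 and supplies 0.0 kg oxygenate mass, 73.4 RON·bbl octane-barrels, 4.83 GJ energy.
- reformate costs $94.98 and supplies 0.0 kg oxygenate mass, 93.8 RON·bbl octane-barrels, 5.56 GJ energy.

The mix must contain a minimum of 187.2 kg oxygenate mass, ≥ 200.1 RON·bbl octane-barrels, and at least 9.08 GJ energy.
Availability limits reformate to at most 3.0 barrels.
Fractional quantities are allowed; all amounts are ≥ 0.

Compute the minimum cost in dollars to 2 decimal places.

This is a linear program. Let x1 = barrels of MTBE, x2 = barrels of light naphtha, x3 = barrels of reformate.
Minimize 136.01x1 + 76.98x2 + 94.98x3 s.t.:
  113x1 ≥ 187.2   (oxygenate mass)
  114.4x1 + 73.4x2 + 93.8x3 ≥ 200.1   (octane-barrels)
  4.31x1 + 4.83x2 + 5.56x3 ≥ 9.08   (energy)
  x3 ≤ 3
  x1, x2, x3 ≥ 0.
At the optimum only MTBE, light naphtha are positive (reformate = 0). The oxygenate mass and energy requirements are met with equality.
So MTBE = 1.65664 barrels, light naphtha = 0.401634 barrels.
Hence cost = 136.01·1.65664 + 76.98·0.401634 = $256.2374.

$256.24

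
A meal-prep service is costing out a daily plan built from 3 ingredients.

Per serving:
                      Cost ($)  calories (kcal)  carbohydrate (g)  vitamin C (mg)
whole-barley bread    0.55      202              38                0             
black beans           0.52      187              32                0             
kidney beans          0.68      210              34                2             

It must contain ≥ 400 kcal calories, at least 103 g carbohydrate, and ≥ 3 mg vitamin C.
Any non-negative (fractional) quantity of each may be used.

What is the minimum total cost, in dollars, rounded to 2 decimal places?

$1.77

Set it up as a linear program. Let x1 = servings of whole-barley bread, x2 = servings of black beans, x3 = servings of kidney beans.
Minimise 0.55x1 + 0.52x2 + 0.68x3 s.t.:
  202x1 + 187x2 + 210x3 ≥ 400   (calories)
  38x1 + 32x2 + 34x3 ≥ 103   (carbohydrate)
  2x3 ≥ 3   (vitamin C)
  x1, x2, x3 ≥ 0.
The minimum-cost mix takes nothing from black beans — only whole-barley bread, kidney beans. The carbohydrate and vitamin C requirements are met with equality.
Solving gives x1 = 1.368, x3 = 1.5.
Total cost: 0.55·1.368 + 0.68·1.5 = 1.7724.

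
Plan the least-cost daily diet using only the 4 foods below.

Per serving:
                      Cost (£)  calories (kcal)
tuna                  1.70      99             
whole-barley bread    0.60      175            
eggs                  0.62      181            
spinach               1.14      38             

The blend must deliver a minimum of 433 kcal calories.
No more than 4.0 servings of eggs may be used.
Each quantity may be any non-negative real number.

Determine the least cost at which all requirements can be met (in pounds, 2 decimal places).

£1.48

Treat it as an LP. Let x1 = servings of tuna, x2 = servings of whole-barley bread, x3 = servings of eggs, x4 = servings of spinach.
Minimise 1.7x1 + 0.6x2 + 0.62x3 + 1.14x4 with:
  99x1 + 175x2 + 181x3 + 38x4 ≥ 433   (calories)
  x3 ≤ 4
  x1, x2, x3, x4 ≥ 0.
The minimum-cost mix takes nothing from tuna, whole-barley bread, spinach — only eggs. There the calories constraint is tight.
Solving gives x3 = 2.392.
Total cost: 0.62·2.392 = 1.4830.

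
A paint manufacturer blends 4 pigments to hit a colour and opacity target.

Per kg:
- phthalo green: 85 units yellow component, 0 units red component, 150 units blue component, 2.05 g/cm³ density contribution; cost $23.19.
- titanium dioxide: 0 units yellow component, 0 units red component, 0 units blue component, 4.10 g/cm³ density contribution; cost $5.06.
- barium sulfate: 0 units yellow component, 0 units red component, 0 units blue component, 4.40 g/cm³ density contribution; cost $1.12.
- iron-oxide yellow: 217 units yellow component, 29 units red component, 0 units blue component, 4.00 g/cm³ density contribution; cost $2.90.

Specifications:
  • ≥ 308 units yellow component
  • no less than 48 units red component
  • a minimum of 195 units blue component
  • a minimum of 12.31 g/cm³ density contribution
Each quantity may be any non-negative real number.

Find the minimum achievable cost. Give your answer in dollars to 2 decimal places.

This is a linear program. Let x1 = kg of phthalo green, x2 = kg of titanium dioxide, x3 = kg of barium sulfate, x4 = kg of iron-oxide yellow.
min 23.19x1 + 5.06x2 + 1.12x3 + 2.9x4 subject to:
  85x1 + 217x4 ≥ 308   (yellow component)
  29x4 ≥ 48   (red component)
  150x1 ≥ 195   (blue component)
  2.05x1 + 4.1x2 + 4.4x3 + 4x4 ≥ 12.31   (density contribution)
  x1, x2, x3, x4 ≥ 0.
The optimal basis is {phthalo green, barium sulfate, iron-oxide yellow}; titanium dioxide drops out. Binding constraints: red component, blue component, density contribution.
Solving gives x1 = 1.3, x3 = 0.6873, x4 = 1.655.
Objective = 23.19·1.3 + 1.12·0.6873 + 2.9·1.655 = 35.7163.

$35.72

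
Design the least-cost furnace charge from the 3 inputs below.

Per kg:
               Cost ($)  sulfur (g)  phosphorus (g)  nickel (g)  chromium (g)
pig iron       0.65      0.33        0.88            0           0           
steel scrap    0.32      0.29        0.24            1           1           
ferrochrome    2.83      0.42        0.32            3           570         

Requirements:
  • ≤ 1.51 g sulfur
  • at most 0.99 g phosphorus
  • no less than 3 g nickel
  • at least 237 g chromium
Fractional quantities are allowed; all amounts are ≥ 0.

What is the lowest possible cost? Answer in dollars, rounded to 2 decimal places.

$1.73

Let x1 = kg of pig iron, x2 = kg of steel scrap, x3 = kg of ferrochrome.
Minimise 0.65x1 + 0.32x2 + 2.83x3 with:
  0.33x1 + 0.29x2 + 0.42x3 ≤ 1.51   (sulfur)
  0.88x1 + 0.24x2 + 0.32x3 ≤ 0.99   (phosphorus)
  1x2 + 3x3 ≥ 3   (nickel)
  1x2 + 570x3 ≥ 237   (chromium)
  x1, x2, x3 ≥ 0.
At the optimum only steel scrap, ferrochrome are positive (pig iron = 0). The nickel and chromium requirements are met with equality.
That vertex is x2 = 1.762, x3 = 0.4127.
Hence cost = 0.32·1.762 + 2.83·0.4127 = $1.7318.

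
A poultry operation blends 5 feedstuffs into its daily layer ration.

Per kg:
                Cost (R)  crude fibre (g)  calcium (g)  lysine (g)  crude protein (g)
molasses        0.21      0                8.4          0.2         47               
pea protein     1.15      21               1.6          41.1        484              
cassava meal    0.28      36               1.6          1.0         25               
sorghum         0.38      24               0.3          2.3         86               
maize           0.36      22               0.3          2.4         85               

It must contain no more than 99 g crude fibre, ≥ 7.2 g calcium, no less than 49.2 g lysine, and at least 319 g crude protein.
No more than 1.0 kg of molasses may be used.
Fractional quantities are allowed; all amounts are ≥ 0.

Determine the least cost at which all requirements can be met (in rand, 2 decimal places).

Treat it as an LP. Let x1 = kg of molasses, x2 = kg of pea protein, x3 = kg of cassava meal, x4 = kg of sorghum, x5 = kg of maize.
Minimize 0.21x1 + 1.15x2 + 0.28x3 + 0.38x4 + 0.36x5 with:
  21x2 + 36x3 + 24x4 + 22x5 ≤ 99   (crude fibre)
  8.4x1 + 1.6x2 + 1.6x3 + 0.3x4 + 0.3x5 ≥ 7.2   (calcium)
  0.2x1 + 41.1x2 + 1x3 + 2.3x4 + 2.4x5 ≥ 49.2   (lysine)
  47x1 + 484x2 + 25x3 + 86x4 + 85x5 ≥ 319   (crude protein)
  x1 ≤ 1
  x1, x2, x3, x4, x5 ≥ 0.
At the optimum only molasses, pea protein are positive (cassava meal, sorghum, maize = 0). There the calcium and lysine constraints are tight.
So molasses = 0.6297 kg, pea protein = 1.194 kg.
Hence cost = 0.21·0.6297 + 1.15·1.194 = R1.5053.

R1.51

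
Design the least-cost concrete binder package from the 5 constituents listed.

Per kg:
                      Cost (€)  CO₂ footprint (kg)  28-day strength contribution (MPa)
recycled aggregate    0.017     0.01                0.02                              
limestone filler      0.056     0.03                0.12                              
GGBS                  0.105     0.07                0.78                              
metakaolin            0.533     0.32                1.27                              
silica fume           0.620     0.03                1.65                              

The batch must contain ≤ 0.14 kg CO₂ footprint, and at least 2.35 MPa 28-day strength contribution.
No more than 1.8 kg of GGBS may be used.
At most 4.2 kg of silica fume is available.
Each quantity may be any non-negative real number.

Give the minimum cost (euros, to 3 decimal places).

€0.555

Let x1 = kg of recycled aggregate, x2 = kg of limestone filler, x3 = kg of GGBS, x4 = kg of metakaolin, x5 = kg of silica fume.
Minimize 0.017x1 + 0.056x2 + 0.105x3 + 0.533x4 + 0.62x5 with:
  0.01x1 + 0.03x2 + 0.07x3 + 0.32x4 + 0.03x5 ≤ 0.14   (CO₂ footprint)
  0.02x1 + 0.12x2 + 0.78x3 + 1.27x4 + 1.65x5 ≥ 2.35   (28-day strength contribution)
  x3 ≤ 1.8
  x5 ≤ 4.2
  x1, x2, x3, x4, x5 ≥ 0.
The minimum-cost mix takes nothing from recycled aggregate, limestone filler, metakaolin — only GGBS, silica fume. The CO₂ footprint and 28-day strength contribution requirements are met with equality.
So GGBS = 1.743 kg, silica fume = 0.6004 kg.
Cost = 0.105·1.743 + 0.62·0.6004 = 0.55526.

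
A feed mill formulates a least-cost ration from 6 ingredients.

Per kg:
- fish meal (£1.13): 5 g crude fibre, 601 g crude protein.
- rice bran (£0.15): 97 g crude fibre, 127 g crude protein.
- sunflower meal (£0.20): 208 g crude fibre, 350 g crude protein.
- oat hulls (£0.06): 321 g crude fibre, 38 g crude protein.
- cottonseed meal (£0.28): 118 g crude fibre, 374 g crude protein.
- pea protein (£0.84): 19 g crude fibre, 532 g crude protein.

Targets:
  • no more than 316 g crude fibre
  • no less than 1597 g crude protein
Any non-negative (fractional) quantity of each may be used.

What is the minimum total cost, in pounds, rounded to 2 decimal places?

£1.75

Treat it as an LP. Let x1 = kg of fish meal, x2 = kg of rice bran, x3 = kg of sunflower meal, x4 = kg of oat hulls, x5 = kg of cottonseed meal, x6 = kg of pea protein.
Minimise 1.13x1 + 0.15x2 + 0.2x3 + 0.06x4 + 0.28x5 + 0.84x6 with:
  5x1 + 97x2 + 208x3 + 321x4 + 118x5 + 19x6 ≤ 316   (crude fibre)
  601x1 + 127x2 + 350x3 + 38x4 + 374x5 + 532x6 ≥ 1597   (crude protein)
  x1, x2, x3, x4, x5, x6 ≥ 0.
The optimal basis is {cottonseed meal, pea protein}; fish meal, rice bran, sunflower meal, oat hulls drop out. Binding constraints: crude fibre and crude protein.
Solving gives x5 = 2.475, x6 = 1.262.
Total cost: 0.28·2.475 + 0.84·1.262 = 1.7531.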